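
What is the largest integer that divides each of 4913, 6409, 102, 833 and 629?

17

4913 = 17³; 6409 = 13 · 17 · 29; 102 = 2 · 3 · 17; 833 = 7² · 17; 629 = 17 · 37
gcd takes min exponent of each prime: 17 = 17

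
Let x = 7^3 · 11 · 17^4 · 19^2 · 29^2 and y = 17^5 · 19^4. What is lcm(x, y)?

max exponent per prime: 7^3 · 11 · 17^5 · 19^4 · 29^2 = 587140193597902021

587140193597902021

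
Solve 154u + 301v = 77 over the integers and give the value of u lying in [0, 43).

22

Reduce mod 301: 154u ≡ 77 (mod 301). With g = gcd(154, 301) = 7 dividing 77, divide through: 22u ≡ 11 (mod 43).
Since gcd(22, 43) = 1, u ≡ 11·(22)⁻¹ ≡ 22 (mod 43). Smallest non-negative: 22.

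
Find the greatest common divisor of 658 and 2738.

2

Euclid: 2738 = 4·658 + 106; 658 = 6·106 + 22; 106 = 4·22 + 18; 22 = 1·18 + 4; 18 = 4·4 + 2; 4 = 2·2 + 0. Last nonzero remainder: 2.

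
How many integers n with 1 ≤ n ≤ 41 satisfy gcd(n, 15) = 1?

15 = 3·5. Inclusion–exclusion on these primes:
41 − ⌊41/3⌋ − ⌊41/5⌋ + ⌊41/15⌋ = 22

22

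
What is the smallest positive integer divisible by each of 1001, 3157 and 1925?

1026025

1001 = 7 · 11 · 13; 3157 = 7 · 11 · 41; 1925 = 5² · 7 · 11
lcm takes max exponent of each prime: 5² · 7 · 11 · 13 · 41 = 1026025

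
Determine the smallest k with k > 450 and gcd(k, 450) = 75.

525

450 = 75·6. Any k with gcd(k, 450) = 75 is a multiple of 75, say 75s, with s coprime to 6.
Need s > 450/75, so s ≥ 7. First s ≥ 7 with gcd(s, 6) = 1 is s = 7. Thus k = 75·7 = 525.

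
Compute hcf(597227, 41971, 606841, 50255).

597227 = 17 · 19 · 43²; 41971 = 19 · 47²; 606841 = 19² · 41²; 50255 = 5 · 19 · 23²
gcd takes min exponent of each prime: 19 = 19

19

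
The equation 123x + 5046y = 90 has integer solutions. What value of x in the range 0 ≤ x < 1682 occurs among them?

Euclid: 5046 = 41·123 + 3; 123 = 41·3 + 0 → gcd = 3; 90 = 3·30.
Back-substitution yields 123·(-41) + 5046·(1) = 3, so one solution is x = -41·30 = -1230, y = 1·30 = 30.
Solutions in x differ by 5046/3 = 1682; the one in [0, 1682) is -1230 mod 1682 = 452.

452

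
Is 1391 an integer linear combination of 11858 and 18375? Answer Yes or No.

By Bézout, 11858p − 18375q = 1391 has integer solutions iff gcd(11858, 18375) | 1391.
Euclid: 18375 = 1·11858 + 6517; 11858 = 1·6517 + 5341; 6517 = 1·5341 + 1176; 5341 = 4·1176 + 637; 1176 = 1·637 + 539; 637 = 1·539 + 98; 539 = 5·98 + 49; 98 = 2·49 + 0. gcd = 49; 1391 mod 49 = 19. No.

No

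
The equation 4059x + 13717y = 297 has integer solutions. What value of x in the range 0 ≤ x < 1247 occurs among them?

1095

Reduce mod 13717: 4059x ≡ 297 (mod 13717). With g = gcd(4059, 13717) = 11 dividing 297, divide through: 369x ≡ 27 (mod 1247).
Since gcd(369, 1247) = 1, x ≡ 27·(369)⁻¹ ≡ 1095 (mod 1247). Smallest non-negative: 1095.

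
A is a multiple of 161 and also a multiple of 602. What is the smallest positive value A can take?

13846

gcd first: 602 = 3·161 + 119; 161 = 1·119 + 42; 119 = 2·42 + 35; 42 = 1·35 + 7; 35 = 5·7 + 0 → gcd = 7
lcm = 161·602/gcd = 96922/7 = 13846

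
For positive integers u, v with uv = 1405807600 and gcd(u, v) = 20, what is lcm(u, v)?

gcd·lcm = product, so lcm = 1405807600/20 = 70290380.

70290380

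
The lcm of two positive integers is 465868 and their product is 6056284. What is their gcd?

13

gcd·lcm = product, so gcd = 6056284/465868 = 13.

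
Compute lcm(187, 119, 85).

187 = 11 · 17; 119 = 7 · 17; 85 = 5 · 17
lcm takes max exponent of each prime: 5 · 7 · 11 · 17 = 6545

6545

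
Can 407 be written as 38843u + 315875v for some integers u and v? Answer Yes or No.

No

gcd(38843, 315875): 315875 = 8·38843 + 5131; 38843 = 7·5131 + 2926; 5131 = 1·2926 + 2205; 2926 = 1·2205 + 721; 2205 = 3·721 + 42; 721 = 17·42 + 7; 42 = 6·7 + 0 → 7
7 does not divide 407, so a solution does not exist.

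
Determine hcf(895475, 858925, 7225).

425

gcd(895475, 858925): 895475 = 1·858925 + 36550; 858925 = 23·36550 + 18275; 36550 = 2·18275 + 0 → 18275
gcd(18275, 7225): 18275 = 2·7225 + 3825; 7225 = 1·3825 + 3400; 3825 = 1·3400 + 425; 3400 = 8·425 + 0 → 425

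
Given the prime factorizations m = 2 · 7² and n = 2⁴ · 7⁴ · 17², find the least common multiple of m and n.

max exponent per prime: 2⁴ · 7⁴ · 17² = 11102224

11102224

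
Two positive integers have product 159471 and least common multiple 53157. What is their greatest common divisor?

gcd·lcm = product, so gcd = 159471/53157 = 3.

3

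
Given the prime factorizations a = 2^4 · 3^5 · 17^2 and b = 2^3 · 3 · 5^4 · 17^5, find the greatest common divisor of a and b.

6936

min exponent per shared prime: 2^3 · 3 · 17^2 = 6936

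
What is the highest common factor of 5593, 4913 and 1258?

17

5593 = 7 · 17 · 47; 4913 = 17³; 1258 = 2 · 17 · 37
gcd takes min exponent of each prime: 17 = 17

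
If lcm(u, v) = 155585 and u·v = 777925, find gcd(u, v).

From gcd × lcm = uv: gcd = 777925 / 155585 = 5.

5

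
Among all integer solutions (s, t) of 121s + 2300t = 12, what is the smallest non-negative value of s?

2072

Euclid: 2300 = 19·121 + 1; 121 = 121·1 + 0 → gcd = 1; 12 = 1·12.
Back-substitution yields 121·(-19) + 2300·(1) = 1, so one solution is s = -19·12 = -228, t = 1·12 = 12.
Solutions in s differ by 2300/1 = 2300; the one in [0, 2300) is -228 mod 2300 = 2072.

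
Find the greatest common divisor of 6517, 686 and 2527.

gcd(6517, 686): 6517 = 9·686 + 343; 686 = 2·343 + 0 → 343
gcd(343, 2527): 2527 = 7·343 + 126; 343 = 2·126 + 91; 126 = 1·91 + 35; 91 = 2·35 + 21; 35 = 1·21 + 14; 21 = 1·14 + 7; 14 = 2·7 + 0 → 7

7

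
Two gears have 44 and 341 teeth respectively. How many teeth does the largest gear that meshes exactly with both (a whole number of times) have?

11

Euclid: 341 = 7·44 + 33; 44 = 1·33 + 11; 33 = 3·11 + 0. Last nonzero remainder: 11.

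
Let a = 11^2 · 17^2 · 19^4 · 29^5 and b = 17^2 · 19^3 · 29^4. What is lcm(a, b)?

max exponent per prime: 11^2 · 17^2 · 19^4 · 29^5 = 93473306672101301

93473306672101301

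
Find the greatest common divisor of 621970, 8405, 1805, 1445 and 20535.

621970 = 2 · 5 · 37 · 41²; 8405 = 5 · 41²; 1805 = 5 · 19²; 1445 = 5 · 17²; 20535 = 3 · 5 · 37²
gcd takes min exponent of each prime: 5 = 5

5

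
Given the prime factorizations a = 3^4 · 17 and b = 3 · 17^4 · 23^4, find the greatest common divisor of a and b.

min exponent per shared prime: 3 · 17 = 51

51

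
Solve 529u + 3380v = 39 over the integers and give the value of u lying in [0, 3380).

1131

gcd(529, 3380) = 1 (Euclid: 3380 = 6·529 + 206; 529 = 2·206 + 117; 206 = 1·117 + 89; 117 = 1·89 + 28; 89 = 3·28 + 5; 28 = 5·5 + 3; 5 = 1·3 + 2; 3 = 1·2 + 1; 2 = 2·1 + 0), and 1 | 39.
Extended Euclid: 529·(1329) + 3380·(-208) = 1. Scale by 39: u₀ = 51831.
General solution u = u₀ + 3380t; reducing mod 3380 gives u = 1131 (and v = -177).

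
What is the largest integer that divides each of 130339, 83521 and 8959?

gcd(130339, 83521): 130339 = 1·83521 + 46818; 83521 = 1·46818 + 36703; 46818 = 1·36703 + 10115; 36703 = 3·10115 + 6358; 10115 = 1·6358 + 3757; 6358 = 1·3757 + 2601; 3757 = 1·2601 + 1156; 2601 = 2·1156 + 289; 1156 = 4·289 + 0 → 289
gcd(289, 8959): 8959 = 31·289 + 0 → 289

289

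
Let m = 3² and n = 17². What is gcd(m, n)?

1

min exponent per shared prime: (none) = 1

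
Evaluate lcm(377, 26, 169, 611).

377 = 13 · 29; 26 = 2 · 13; 169 = 13²; 611 = 13 · 47
lcm takes max exponent of each prime: 2 · 13² · 29 · 47 = 460694

460694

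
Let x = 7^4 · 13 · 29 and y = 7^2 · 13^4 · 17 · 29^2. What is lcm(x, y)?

980416217417

max exponent per prime: 7^4 · 13^4 · 17 · 29^2 = 980416217417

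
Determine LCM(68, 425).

1700

gcd first: 425 = 6·68 + 17; 68 = 4·17 + 0 → gcd = 17
lcm = 68·425/gcd = 28900/17 = 1700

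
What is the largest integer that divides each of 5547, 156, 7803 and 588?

gcd(5547, 156): 5547 = 35·156 + 87; 156 = 1·87 + 69; 87 = 1·69 + 18; 69 = 3·18 + 15; 18 = 1·15 + 3; 15 = 5·3 + 0 → 3
gcd(3, 7803): 7803 = 2601·3 + 0 → 3
gcd(3, 588): 588 = 196·3 + 0 → 3

3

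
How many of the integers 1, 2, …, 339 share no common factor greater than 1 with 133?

133 = 7·19. Inclusion–exclusion on these primes:
339 − ⌊339/7⌋ − ⌊339/19⌋ + ⌊339/133⌋ = 276

276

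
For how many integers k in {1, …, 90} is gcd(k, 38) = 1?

43

38 = 2·19. Inclusion–exclusion on these primes:
90 − ⌊90/2⌋ − ⌊90/19⌋ + ⌊90/38⌋ = 43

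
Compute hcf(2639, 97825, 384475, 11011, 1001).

gcd(2639, 97825): 97825 = 37·2639 + 182; 2639 = 14·182 + 91; 182 = 2·91 + 0 → 91
gcd(91, 384475): 384475 = 4225·91 + 0 → 91
gcd(91, 11011): 11011 = 121·91 + 0 → 91
gcd(91, 1001): 1001 = 11·91 + 0 → 91

91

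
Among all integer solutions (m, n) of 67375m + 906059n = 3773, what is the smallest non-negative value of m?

Euclid: 906059 = 13·67375 + 30184; 67375 = 2·30184 + 7007; 30184 = 4·7007 + 2156; 7007 = 3·2156 + 539; 2156 = 4·539 + 0 → gcd = 539; 3773 = 539·7.
Back-substitution yields 67375·(390) + 906059·(-29) = 539, so one solution is m = 390·7 = 2730, n = -29·7 = -203.
Solutions in m differ by 906059/539 = 1681; the one in [0, 1681) is 2730 mod 1681 = 1049.

1049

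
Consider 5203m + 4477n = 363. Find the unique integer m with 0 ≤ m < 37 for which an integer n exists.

Euclid: 5203 = 1·4477 + 726; 4477 = 6·726 + 121; 726 = 6·121 + 0 → gcd = 121; 363 = 121·3.
Back-substitution yields 5203·(-6) + 4477·(7) = 121, so one solution is m = -6·3 = -18, n = 7·3 = 21.
Solutions in m differ by 4477/121 = 37; the one in [0, 37) is -18 mod 37 = 19.

19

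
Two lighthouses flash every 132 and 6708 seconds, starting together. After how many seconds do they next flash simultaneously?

gcd first: 6708 = 50·132 + 108; 132 = 1·108 + 24; 108 = 4·24 + 12; 24 = 2·12 + 0 → gcd = 12
lcm = 132·6708/gcd = 885456/12 = 73788

73788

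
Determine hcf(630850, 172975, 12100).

275

gcd(630850, 172975): 630850 = 3·172975 + 111925; 172975 = 1·111925 + 61050; 111925 = 1·61050 + 50875; 61050 = 1·50875 + 10175; 50875 = 5·10175 + 0 → 10175
gcd(10175, 12100): 12100 = 1·10175 + 1925; 10175 = 5·1925 + 550; 1925 = 3·550 + 275; 550 = 2·275 + 0 → 275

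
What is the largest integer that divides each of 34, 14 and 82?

2

gcd(34, 14): 34 = 2·14 + 6; 14 = 2·6 + 2; 6 = 3·2 + 0 → 2
gcd(2, 82): 82 = 41·2 + 0 → 2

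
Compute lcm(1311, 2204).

gcd first: 2204 = 1·1311 + 893; 1311 = 1·893 + 418; 893 = 2·418 + 57; 418 = 7·57 + 19; 57 = 3·19 + 0 → gcd = 19
lcm = 1311·2204/gcd = 2889444/19 = 152076

152076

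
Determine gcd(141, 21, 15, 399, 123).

3

gcd(141, 21): 141 = 6·21 + 15; 21 = 1·15 + 6; 15 = 2·6 + 3; 6 = 2·3 + 0 → 3
gcd(3, 15): 15 = 5·3 + 0 → 3
gcd(3, 399): 399 = 133·3 + 0 → 3
gcd(3, 123): 123 = 41·3 + 0 → 3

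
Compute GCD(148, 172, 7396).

4

gcd(148, 172): 172 = 1·148 + 24; 148 = 6·24 + 4; 24 = 6·4 + 0 → 4
gcd(4, 7396): 7396 = 1849·4 + 0 → 4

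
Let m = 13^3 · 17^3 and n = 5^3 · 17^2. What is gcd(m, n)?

289

min exponent per shared prime: 17^2 = 289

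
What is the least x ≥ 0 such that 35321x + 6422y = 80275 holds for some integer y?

1

Euclid: 35321 = 5·6422 + 3211; 6422 = 2·3211 + 0 → gcd = 3211; 80275 = 3211·25.
Back-substitution yields 35321·(1) + 6422·(-5) = 3211, so one solution is x = 1·25 = 25, y = -5·25 = -125.
Solutions in x differ by 6422/3211 = 2; the one in [0, 2) is 25 mod 2 = 1.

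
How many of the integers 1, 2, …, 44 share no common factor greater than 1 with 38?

21

38 = 2·19. Inclusion–exclusion on these primes:
44 − ⌊44/2⌋ − ⌊44/19⌋ + ⌊44/38⌋ = 21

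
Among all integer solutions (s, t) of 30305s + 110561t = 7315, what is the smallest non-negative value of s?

511

gcd(30305, 110561) = 209 (Euclid: 110561 = 3·30305 + 19646; 30305 = 1·19646 + 10659; 19646 = 1·10659 + 8987; 10659 = 1·8987 + 1672; 8987 = 5·1672 + 627; 1672 = 2·627 + 418; 627 = 1·418 + 209; 418 = 2·209 + 0), and 209 | 7315.
Extended Euclid: 30305·(-197) + 110561·(54) = 209. Scale by 35: s₀ = -6895.
General solution s = s₀ + 529k; reducing mod 529 gives s = 511 (and t = -140).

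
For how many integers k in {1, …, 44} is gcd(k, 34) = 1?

Prime factors of 34: 2, 17. Count integers ≤ 44 divisible by none of them.
By inclusion–exclusion: 44 − ⌊44/2⌋ − ⌊44/17⌋ + ⌊44/34⌋ = 21.

21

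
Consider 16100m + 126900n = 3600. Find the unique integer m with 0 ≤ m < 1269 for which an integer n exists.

1017

Euclid: 126900 = 7·16100 + 14200; 16100 = 1·14200 + 1900; 14200 = 7·1900 + 900; 1900 = 2·900 + 100; 900 = 9·100 + 0 → gcd = 100; 3600 = 100·36.
Back-substitution yields 16100·(134) + 126900·(-17) = 100, so one solution is m = 134·36 = 4824, n = -17·36 = -612.
Solutions in m differ by 126900/100 = 1269; the one in [0, 1269) is 4824 mod 1269 = 1017.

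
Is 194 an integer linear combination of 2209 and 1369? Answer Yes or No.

gcd(2209, 1369): 2209 = 1·1369 + 840; 1369 = 1·840 + 529; 840 = 1·529 + 311; 529 = 1·311 + 218; 311 = 1·218 + 93; 218 = 2·93 + 32; 93 = 2·32 + 29; 32 = 1·29 + 3; 29 = 9·3 + 2; 3 = 1·2 + 1; 2 = 2·1 + 0 → 1
1 divides 194, so a solution exists.

Yes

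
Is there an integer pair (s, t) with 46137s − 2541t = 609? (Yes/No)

Yes

By Bézout, 46137s − 2541t = 609 has integer solutions iff gcd(46137, 2541) | 609.
Euclid: 46137 = 18·2541 + 399; 2541 = 6·399 + 147; 399 = 2·147 + 105; 147 = 1·105 + 42; 105 = 2·42 + 21; 42 = 2·21 + 0. gcd = 21; 609 mod 21 = 0. Yes.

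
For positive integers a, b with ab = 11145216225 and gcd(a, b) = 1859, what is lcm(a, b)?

5995275

Since gcd(a,b)·lcm(a,b) = ab, lcm = 11145216225/1859 = 5995275.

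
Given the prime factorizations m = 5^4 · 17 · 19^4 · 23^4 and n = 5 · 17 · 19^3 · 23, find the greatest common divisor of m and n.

13409345

min exponent per shared prime: 5 · 17 · 19^3 · 23 = 13409345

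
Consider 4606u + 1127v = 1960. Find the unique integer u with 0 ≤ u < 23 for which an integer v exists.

Euclid: 4606 = 4·1127 + 98; 1127 = 11·98 + 49; 98 = 2·49 + 0 → gcd = 49; 1960 = 49·40.
Back-substitution yields 4606·(-11) + 1127·(45) = 49, so one solution is u = -11·40 = -440, v = 45·40 = 1800.
Solutions in u differ by 1127/49 = 23; the one in [0, 23) is -440 mod 23 = 20.

20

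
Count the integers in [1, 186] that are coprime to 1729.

1729 = 7·13·19. Inclusion–exclusion on these primes:
186 − ⌊186/7⌋ − ⌊186/13⌋ − ⌊186/19⌋ + ⌊186/91⌋ + ⌊186/133⌋ + ⌊186/247⌋ − ⌊186/1729⌋ = 140

140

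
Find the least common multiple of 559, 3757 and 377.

lcm(559, 3757) = 559·3757/gcd = 2100163/13 = 161551
lcm(161551, 377) = 161551·377/gcd = 60904727/13 = 4684979

4684979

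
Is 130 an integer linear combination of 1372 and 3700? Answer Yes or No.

gcd(1372, 3700): 3700 = 2·1372 + 956; 1372 = 1·956 + 416; 956 = 2·416 + 124; 416 = 3·124 + 44; 124 = 2·44 + 36; 44 = 1·36 + 8; 36 = 4·8 + 4; 8 = 2·4 + 0 → 4
4 does not divide 130, so a solution does not exist.

No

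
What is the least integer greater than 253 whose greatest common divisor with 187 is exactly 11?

264

Multiples of 11 above 253: 11·24, 11·25, … . Need the cofactor coprime to 187/11 = 17.
Checking s = 24, 25, … the first with gcd(s, 17) = 1 is s = 24, giving 264.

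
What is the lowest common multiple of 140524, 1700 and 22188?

179168100

140524 = 2² · 19 · 43²; 1700 = 2² · 5² · 17; 22188 = 2² · 3 · 43²
lcm takes max exponent of each prime: 2² · 3 · 5² · 17 · 19 · 43² = 179168100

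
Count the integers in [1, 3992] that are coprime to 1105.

2775

Prime factors of 1105: 5, 13, 17. Count integers ≤ 3992 divisible by none of them.
By inclusion–exclusion: 3992 − ⌊3992/5⌋ − ⌊3992/13⌋ − ⌊3992/17⌋ + ⌊3992/65⌋ + ⌊3992/85⌋ + ⌊3992/221⌋ − ⌊3992/1105⌋ = 2775.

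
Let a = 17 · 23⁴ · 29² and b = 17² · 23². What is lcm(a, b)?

68015075209

max exponent per prime: 17² · 23⁴ · 29² = 68015075209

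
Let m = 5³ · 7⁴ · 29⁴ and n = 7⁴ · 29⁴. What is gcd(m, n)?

min exponent per shared prime: 7⁴ · 29⁴ = 1698181681

1698181681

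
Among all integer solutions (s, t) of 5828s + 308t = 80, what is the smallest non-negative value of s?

48

gcd(5828, 308) = 4 (Euclid: 5828 = 18·308 + 284; 308 = 1·284 + 24; 284 = 11·24 + 20; 24 = 1·20 + 4; 20 = 5·4 + 0), and 4 | 80.
Extended Euclid: 5828·(-13) + 308·(246) = 4. Scale by 20: s₀ = -260.
General solution s = s₀ + 77k; reducing mod 77 gives s = 48 (and t = -908).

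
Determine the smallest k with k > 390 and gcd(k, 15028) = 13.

gcd(k, 15028) = 13 forces 13 | k; write k = 13s. Then gcd(13s, 13·1156) = 13·gcd(s, 1156), so need gcd(s, 1156) = 1.
13s > 390 gives s ≥ 31. The least s ≥ 31 coprime to 1156 is 31, so k = 13·31 = 403.

403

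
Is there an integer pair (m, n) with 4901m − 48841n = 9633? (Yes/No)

gcd(4901, 48841): 48841 = 9·4901 + 4732; 4901 = 1·4732 + 169; 4732 = 28·169 + 0 → 169
169 divides 9633, so a solution exists.

Yes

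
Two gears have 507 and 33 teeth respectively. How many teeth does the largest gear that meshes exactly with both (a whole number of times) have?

3

Euclid: 507 = 15·33 + 12; 33 = 2·12 + 9; 12 = 1·9 + 3; 9 = 3·3 + 0. Last nonzero remainder: 3.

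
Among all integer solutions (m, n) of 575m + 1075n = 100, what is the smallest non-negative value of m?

17

gcd(575, 1075) = 25 (Euclid: 1075 = 1·575 + 500; 575 = 1·500 + 75; 500 = 6·75 + 50; 75 = 1·50 + 25; 50 = 2·25 + 0), and 25 | 100.
Extended Euclid: 575·(15) + 1075·(-8) = 25. Scale by 4: m₀ = 60.
General solution m = m₀ + 43t; reducing mod 43 gives m = 17 (and n = -9).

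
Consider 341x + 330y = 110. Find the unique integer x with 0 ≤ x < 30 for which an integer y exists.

10

Reduce mod 330: 341x ≡ 110 (mod 330). With g = gcd(341, 330) = 11 dividing 110, divide through: 31x ≡ 10 (mod 30).
Since gcd(31, 30) = 1, x ≡ 10·(31)⁻¹ ≡ 10 (mod 30). Smallest non-negative: 10.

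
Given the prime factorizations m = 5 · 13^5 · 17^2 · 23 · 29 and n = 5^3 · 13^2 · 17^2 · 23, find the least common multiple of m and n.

max exponent per prime: 5^3 · 13^5 · 17^2 · 23 · 29 = 8946444069875

8946444069875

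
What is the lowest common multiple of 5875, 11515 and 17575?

5875 = 5³ · 47; 11515 = 5 · 7² · 47; 17575 = 5² · 19 · 37
lcm takes max exponent of each prime: 5³ · 7² · 19 · 37 · 47 = 202376125

202376125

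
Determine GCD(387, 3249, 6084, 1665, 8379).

9

387 = 3² · 43; 3249 = 3² · 19²; 6084 = 2² · 3² · 13²; 1665 = 3² · 5 · 37; 8379 = 3² · 7² · 19
gcd takes min exponent of each prime: 3² = 9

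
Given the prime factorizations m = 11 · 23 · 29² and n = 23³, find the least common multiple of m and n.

max exponent per prime: 11 · 23³ · 29² = 112556917

112556917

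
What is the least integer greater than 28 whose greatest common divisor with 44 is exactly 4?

gcd(m, 44) = 4 forces 4 | m; write m = 4s. Then gcd(4s, 4·11) = 4·gcd(s, 11), so need gcd(s, 11) = 1.
4s > 28 gives s ≥ 8. The least s ≥ 8 coprime to 11 is 8, so m = 4·8 = 32.

32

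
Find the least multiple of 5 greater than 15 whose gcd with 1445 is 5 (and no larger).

20

gcd(k, 1445) = 5 forces 5 | k; write k = 5s. Then gcd(5s, 5·289) = 5·gcd(s, 289), so need gcd(s, 289) = 1.
5s > 15 gives s ≥ 4. The least s ≥ 4 coprime to 289 is 4, so k = 5·4 = 20.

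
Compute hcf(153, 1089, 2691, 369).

153 = 3² · 17; 1089 = 3² · 11²; 2691 = 3² · 13 · 23; 369 = 3² · 41
gcd takes min exponent of each prime: 3² = 9

9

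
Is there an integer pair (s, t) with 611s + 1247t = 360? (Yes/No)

By Bézout, 611s + 1247t = 360 has integer solutions iff gcd(611, 1247) | 360.
Euclid: 1247 = 2·611 + 25; 611 = 24·25 + 11; 25 = 2·11 + 3; 11 = 3·3 + 2; 3 = 1·2 + 1; 2 = 2·1 + 0. gcd = 1; 360 mod 1 = 0. Yes.

Yes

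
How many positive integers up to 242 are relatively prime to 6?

81

6 = 2·3. Inclusion–exclusion on these primes:
242 − ⌊242/2⌋ − ⌊242/3⌋ + ⌊242/6⌋ = 81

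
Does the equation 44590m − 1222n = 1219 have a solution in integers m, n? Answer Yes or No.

gcd(44590, 1222): 44590 = 36·1222 + 598; 1222 = 2·598 + 26; 598 = 23·26 + 0 → 26
26 does not divide 1219, so a solution does not exist.

No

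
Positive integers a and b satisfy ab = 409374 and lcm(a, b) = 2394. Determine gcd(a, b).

From gcd × lcm = ab: gcd = 409374 / 2394 = 171.

171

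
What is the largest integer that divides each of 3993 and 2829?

Euclid: 3993 = 1·2829 + 1164; 2829 = 2·1164 + 501; 1164 = 2·501 + 162; 501 = 3·162 + 15; 162 = 10·15 + 12; 15 = 1·12 + 3; 12 = 4·3 + 0. Last nonzero remainder: 3.

3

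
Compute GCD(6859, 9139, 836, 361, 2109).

19

6859 = 19³; 9139 = 13 · 19 · 37; 836 = 2² · 11 · 19; 361 = 19²; 2109 = 3 · 19 · 37
gcd takes min exponent of each prime: 19 = 19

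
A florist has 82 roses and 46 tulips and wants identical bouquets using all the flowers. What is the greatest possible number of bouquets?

2

Euclid: 82 = 1·46 + 36; 46 = 1·36 + 10; 36 = 3·10 + 6; 10 = 1·6 + 4; 6 = 1·4 + 2; 4 = 2·2 + 0. Last nonzero remainder: 2.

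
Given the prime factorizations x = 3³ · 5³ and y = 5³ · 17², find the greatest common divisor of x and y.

min exponent per shared prime: 5³ = 125

125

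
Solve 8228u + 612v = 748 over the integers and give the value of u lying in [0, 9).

5

Reduce mod 612: 8228u ≡ 748 (mod 612). With g = gcd(8228, 612) = 68 dividing 748, divide through: 121u ≡ 11 (mod 9).
Since gcd(121, 9) = 1, u ≡ 11·(121)⁻¹ ≡ 5 (mod 9). Smallest non-negative: 5.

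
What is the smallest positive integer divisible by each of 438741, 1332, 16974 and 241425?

37336859100

lcm(438741, 1332) = 438741·1332/gcd = 584403012/9 = 64933668
lcm(64933668, 16974) = 64933668·16974/gcd = 1102184080632/738 = 1493474364
lcm(1493474364, 241425) = 1493474364·241425/gcd = 360562048328700/9657 = 37336859100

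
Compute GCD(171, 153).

9

171 = 3² · 19
153 = 3² · 17
Common: 3² = 9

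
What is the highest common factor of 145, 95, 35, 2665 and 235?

5

gcd(145, 95): 145 = 1·95 + 50; 95 = 1·50 + 45; 50 = 1·45 + 5; 45 = 9·5 + 0 → 5
gcd(5, 35): 35 = 7·5 + 0 → 5
gcd(5, 2665): 2665 = 533·5 + 0 → 5
gcd(5, 235): 235 = 47·5 + 0 → 5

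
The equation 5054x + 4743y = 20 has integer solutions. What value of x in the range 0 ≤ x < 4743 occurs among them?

gcd(5054, 4743) = 1 (Euclid: 5054 = 1·4743 + 311; 4743 = 15·311 + 78; 311 = 3·78 + 77; 78 = 1·77 + 1; 77 = 77·1 + 0), and 1 | 20.
Extended Euclid: 5054·(-61) + 4743·(65) = 1. Scale by 20: x₀ = -1220.
General solution x = x₀ + 4743t; reducing mod 4743 gives x = 3523 (and y = -3754).

3523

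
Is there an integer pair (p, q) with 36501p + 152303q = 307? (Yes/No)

Yes

By Bézout, 36501p + 152303q = 307 has integer solutions iff gcd(36501, 152303) | 307.
Euclid: 152303 = 4·36501 + 6299; 36501 = 5·6299 + 5006; 6299 = 1·5006 + 1293; 5006 = 3·1293 + 1127; 1293 = 1·1127 + 166; 1127 = 6·166 + 131; 166 = 1·131 + 35; 131 = 3·35 + 26; 35 = 1·26 + 9; 26 = 2·9 + 8; 9 = 1·8 + 1; 8 = 8·1 + 0. gcd = 1; 307 mod 1 = 0. Yes.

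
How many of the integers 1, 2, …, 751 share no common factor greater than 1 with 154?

Prime factors of 154: 2, 7, 11. Count integers ≤ 751 divisible by none of them.
By inclusion–exclusion: 751 − ⌊751/2⌋ − ⌊751/7⌋ − ⌊751/11⌋ + ⌊751/14⌋ + ⌊751/22⌋ + ⌊751/77⌋ − ⌊751/154⌋ = 293.

293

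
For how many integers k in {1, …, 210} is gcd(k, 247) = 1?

Prime factors of 247: 13, 19. Count integers ≤ 210 divisible by none of them.
By inclusion–exclusion: 210 − ⌊210/13⌋ − ⌊210/19⌋ + ⌊210/247⌋ = 183.

183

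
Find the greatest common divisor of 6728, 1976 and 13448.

6728 = 2³ · 29²; 1976 = 2³ · 13 · 19; 13448 = 2³ · 41²
gcd takes min exponent of each prime: 2³ = 8

8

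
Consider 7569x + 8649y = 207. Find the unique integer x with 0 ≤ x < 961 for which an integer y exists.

gcd(7569, 8649) = 9 (Euclid: 8649 = 1·7569 + 1080; 7569 = 7·1080 + 9; 1080 = 120·9 + 0), and 9 | 207.
Extended Euclid: 7569·(8) + 8649·(-7) = 9. Scale by 23: x₀ = 184.
General solution x = x₀ + 961t; reducing mod 961 gives x = 184 (and y = -161).

184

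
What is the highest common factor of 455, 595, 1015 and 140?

35

455 = 5 · 7 · 13; 595 = 5 · 7 · 17; 1015 = 5 · 7 · 29; 140 = 2² · 5 · 7
gcd takes min exponent of each prime: 5 · 7 = 35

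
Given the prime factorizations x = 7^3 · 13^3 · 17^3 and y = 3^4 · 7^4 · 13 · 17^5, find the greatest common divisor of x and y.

21907067

min exponent per shared prime: 7^3 · 13 · 17^3 = 21907067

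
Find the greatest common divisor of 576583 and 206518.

Euclid: 576583 = 2·206518 + 163547; 206518 = 1·163547 + 42971; 163547 = 3·42971 + 34634; 42971 = 1·34634 + 8337; 34634 = 4·8337 + 1286; 8337 = 6·1286 + 621; 1286 = 2·621 + 44; 621 = 14·44 + 5; 44 = 8·5 + 4; 5 = 1·4 + 1; 4 = 4·1 + 0. Last nonzero remainder: 1.

1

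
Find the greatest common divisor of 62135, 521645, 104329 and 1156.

289

gcd(62135, 521645): 521645 = 8·62135 + 24565; 62135 = 2·24565 + 13005; 24565 = 1·13005 + 11560; 13005 = 1·11560 + 1445; 11560 = 8·1445 + 0 → 1445
gcd(1445, 104329): 104329 = 72·1445 + 289; 1445 = 5·289 + 0 → 289
gcd(289, 1156): 1156 = 4·289 + 0 → 289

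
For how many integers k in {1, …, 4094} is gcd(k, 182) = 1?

182 = 2·7·13. Inclusion–exclusion on these primes:
4094 − ⌊4094/2⌋ − ⌊4094/7⌋ − ⌊4094/13⌋ + ⌊4094/14⌋ + ⌊4094/26⌋ + ⌊4094/91⌋ − ⌊4094/182⌋ = 1620

1620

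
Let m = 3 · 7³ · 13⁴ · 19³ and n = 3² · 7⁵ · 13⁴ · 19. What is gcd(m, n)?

min exponent per shared prime: 3 · 7³ · 13⁴ · 19 = 558396111

558396111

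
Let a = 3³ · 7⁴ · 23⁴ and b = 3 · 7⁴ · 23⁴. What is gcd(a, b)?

min exponent per shared prime: 3 · 7⁴ · 23⁴ = 2015694723

2015694723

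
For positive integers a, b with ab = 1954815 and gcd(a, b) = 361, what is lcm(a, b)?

5415

For any two positive integers, gcd × lcm equals their product. Hence lcm = 1954815 / 361 = 5415.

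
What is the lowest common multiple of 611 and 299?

gcd first: 611 = 2·299 + 13; 299 = 23·13 + 0 → gcd = 13
lcm = 611·299/gcd = 182689/13 = 14053

14053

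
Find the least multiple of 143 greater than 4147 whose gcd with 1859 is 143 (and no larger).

4290

1859 = 143·13. Any a with gcd(a, 1859) = 143 is a multiple of 143, say 143s, with s coprime to 13.
Need s > 4147/143, so s ≥ 30. First s ≥ 30 with gcd(s, 13) = 1 is s = 30. Thus a = 143·30 = 4290.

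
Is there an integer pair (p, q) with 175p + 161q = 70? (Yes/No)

Yes

gcd(175, 161): 175 = 1·161 + 14; 161 = 11·14 + 7; 14 = 2·7 + 0 → 7
7 divides 70, so a solution exists.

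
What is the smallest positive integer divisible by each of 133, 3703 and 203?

2040353

lcm(133, 3703) = 133·3703/gcd = 492499/7 = 70357
lcm(70357, 203) = 70357·203/gcd = 14282471/7 = 2040353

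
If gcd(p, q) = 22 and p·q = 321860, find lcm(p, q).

gcd·lcm = product, so lcm = 321860/22 = 14630.

14630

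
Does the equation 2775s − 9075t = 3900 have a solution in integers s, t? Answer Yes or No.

Yes

By Bézout, 2775s − 9075t = 3900 has integer solutions iff gcd(2775, 9075) | 3900.
Euclid: 9075 = 3·2775 + 750; 2775 = 3·750 + 525; 750 = 1·525 + 225; 525 = 2·225 + 75; 225 = 3·75 + 0. gcd = 75; 3900 mod 75 = 0. Yes.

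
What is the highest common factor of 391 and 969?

17

Euclid: 969 = 2·391 + 187; 391 = 2·187 + 17; 187 = 11·17 + 0. Last nonzero remainder: 17.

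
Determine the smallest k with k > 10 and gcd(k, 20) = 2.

14

gcd(k, 20) = 2 forces 2 | k; write k = 2s. Then gcd(2s, 2·10) = 2·gcd(s, 10), so need gcd(s, 10) = 1.
2s > 10 gives s ≥ 6. The least s ≥ 6 coprime to 10 is 7, so k = 2·7 = 14.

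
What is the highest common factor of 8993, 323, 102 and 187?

8993 = 17 · 23²; 323 = 17 · 19; 102 = 2 · 3 · 17; 187 = 11 · 17
gcd takes min exponent of each prime: 17 = 17

17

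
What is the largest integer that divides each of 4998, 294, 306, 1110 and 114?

6

gcd(4998, 294): 4998 = 17·294 + 0 → 294
gcd(294, 306): 306 = 1·294 + 12; 294 = 24·12 + 6; 12 = 2·6 + 0 → 6
gcd(6, 1110): 1110 = 185·6 + 0 → 6
gcd(6, 114): 114 = 19·6 + 0 → 6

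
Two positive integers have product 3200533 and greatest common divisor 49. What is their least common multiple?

For any two positive integers, gcd × lcm equals their product. Hence lcm = 3200533 / 49 = 65317.

65317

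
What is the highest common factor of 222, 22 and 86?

2

222 = 2 · 3 · 37; 22 = 2 · 11; 86 = 2 · 43
gcd takes min exponent of each prime: 2 = 2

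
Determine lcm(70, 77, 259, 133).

lcm(70, 77) = 70·77/gcd = 5390/7 = 770
lcm(770, 259) = 770·259/gcd = 199430/7 = 28490
lcm(28490, 133) = 28490·133/gcd = 3789170/7 = 541310

541310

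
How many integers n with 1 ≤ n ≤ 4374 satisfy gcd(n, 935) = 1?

Prime factors of 935: 5, 11, 17. Count integers ≤ 4374 divisible by none of them.
By inclusion–exclusion: 4374 − ⌊4374/5⌋ − ⌊4374/11⌋ − ⌊4374/17⌋ + ⌊4374/55⌋ + ⌊4374/85⌋ + ⌊4374/187⌋ − ⌊4374/935⌋ = 2995.

2995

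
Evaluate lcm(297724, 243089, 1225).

lcm(297724, 243089) = 297724·243089/gcd = 72373429436/49 = 1477008764
lcm(1477008764, 1225) = 1477008764·1225/gcd = 1809335735900/49 = 36925219100

36925219100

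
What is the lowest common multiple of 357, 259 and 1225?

357 = 3 · 7 · 17; 259 = 7 · 37; 1225 = 5² · 7²
lcm takes max exponent of each prime: 3 · 5² · 7² · 17 · 37 = 2311575

2311575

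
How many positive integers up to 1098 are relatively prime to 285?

556

Prime factors of 285: 3, 5, 19. Count integers ≤ 1098 divisible by none of them.
By inclusion–exclusion: 1098 − ⌊1098/3⌋ − ⌊1098/5⌋ − ⌊1098/19⌋ + ⌊1098/15⌋ + ⌊1098/57⌋ + ⌊1098/95⌋ − ⌊1098/285⌋ = 556.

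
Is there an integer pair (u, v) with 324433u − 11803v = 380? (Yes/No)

Yes

By Bézout, 324433u − 11803v = 380 has integer solutions iff gcd(324433, 11803) | 380.
Euclid: 324433 = 27·11803 + 5752; 11803 = 2·5752 + 299; 5752 = 19·299 + 71; 299 = 4·71 + 15; 71 = 4·15 + 11; 15 = 1·11 + 4; 11 = 2·4 + 3; 4 = 1·3 + 1; 3 = 3·1 + 0. gcd = 1; 380 mod 1 = 0. Yes.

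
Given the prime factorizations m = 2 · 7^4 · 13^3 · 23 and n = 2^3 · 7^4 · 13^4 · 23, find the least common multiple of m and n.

max exponent per prime: 2^3 · 7^4 · 13^4 · 23 = 12617792824

12617792824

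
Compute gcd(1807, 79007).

1807 = 13 · 139
79007 = 41² · 47
Common: 1 = 1

1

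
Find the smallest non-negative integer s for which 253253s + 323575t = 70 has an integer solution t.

gcd(253253, 323575) = 7 (Euclid: 323575 = 1·253253 + 70322; 253253 = 3·70322 + 42287; 70322 = 1·42287 + 28035; 42287 = 1·28035 + 14252; 28035 = 1·14252 + 13783; 14252 = 1·13783 + 469; 13783 = 29·469 + 182; 469 = 2·182 + 105; 182 = 1·105 + 77; 105 = 1·77 + 28; 77 = 2·28 + 21; 28 = 1·21 + 7; 21 = 3·7 + 0), and 7 | 70.
Extended Euclid: 253253·(12419) + 323575·(-9720) = 7. Scale by 10: s₀ = 124190.
General solution s = s₀ + 46225k; reducing mod 46225 gives s = 31740 (and t = -24842).

31740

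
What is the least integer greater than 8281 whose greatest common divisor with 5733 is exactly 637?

Multiples of 637 above 8281: 637·14, 637·15, … . Need the cofactor coprime to 5733/637 = 9.
Checking s = 14, 15, … the first with gcd(s, 9) = 1 is s = 14, giving 8918.

8918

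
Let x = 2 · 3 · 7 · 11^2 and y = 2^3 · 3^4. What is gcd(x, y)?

min exponent per shared prime: 2 · 3 = 6

6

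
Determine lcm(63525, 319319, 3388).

63525 = 3 · 5² · 7 · 11²; 319319 = 7 · 11² · 13 · 29; 3388 = 2² · 7 · 11²
lcm takes max exponent of each prime: 2² · 3 · 5² · 7 · 11² · 13 · 29 = 95795700

95795700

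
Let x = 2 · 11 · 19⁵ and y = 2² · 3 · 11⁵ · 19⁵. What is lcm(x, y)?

4785338640588

max exponent per prime: 2² · 3 · 11⁵ · 19⁵ = 4785338640588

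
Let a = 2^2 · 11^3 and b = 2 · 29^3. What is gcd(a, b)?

min exponent per shared prime: 2 = 2

2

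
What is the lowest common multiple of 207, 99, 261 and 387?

2839419

207 = 3² · 23; 99 = 3² · 11; 261 = 3² · 29; 387 = 3² · 43
lcm takes max exponent of each prime: 3² · 11 · 23 · 29 · 43 = 2839419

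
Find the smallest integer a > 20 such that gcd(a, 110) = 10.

Multiples of 10 above 20: 10·3, 10·4, … . Need the cofactor coprime to 110/10 = 11.
Checking s = 3, 4, … the first with gcd(s, 11) = 1 is s = 3, giving 30.

30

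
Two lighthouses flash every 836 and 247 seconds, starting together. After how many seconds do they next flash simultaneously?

10868

836 = 2² · 11 · 19; 247 = 13 · 19
max exponents: 2² · 11 · 13 · 19 = 10868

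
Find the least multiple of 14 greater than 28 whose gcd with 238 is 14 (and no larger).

gcd(k, 238) = 14 forces 14 | k; write k = 14s. Then gcd(14s, 14·17) = 14·gcd(s, 17), so need gcd(s, 17) = 1.
14s > 28 gives s ≥ 3. The least s ≥ 3 coprime to 17 is 3, so k = 14·3 = 42.

42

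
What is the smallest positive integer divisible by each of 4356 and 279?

gcd first: 4356 = 15·279 + 171; 279 = 1·171 + 108; 171 = 1·108 + 63; 108 = 1·63 + 45; 63 = 1·45 + 18; 45 = 2·18 + 9; 18 = 2·9 + 0 → gcd = 9
lcm = 4356·279/gcd = 1215324/9 = 135036

135036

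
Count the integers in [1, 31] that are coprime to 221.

28

Prime factors of 221: 13, 17. Count integers ≤ 31 divisible by none of them.
By inclusion–exclusion: 31 − ⌊31/13⌋ − ⌊31/17⌋ + ⌊31/221⌋ = 28.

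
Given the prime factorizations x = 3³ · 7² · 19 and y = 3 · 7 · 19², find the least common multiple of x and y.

477603

max exponent per prime: 3³ · 7² · 19² = 477603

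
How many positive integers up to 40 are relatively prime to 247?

35

247 = 13·19. Inclusion–exclusion on these primes:
40 − ⌊40/13⌋ − ⌊40/19⌋ + ⌊40/247⌋ = 35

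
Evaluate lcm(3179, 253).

gcd first: 3179 = 12·253 + 143; 253 = 1·143 + 110; 143 = 1·110 + 33; 110 = 3·33 + 11; 33 = 3·11 + 0 → gcd = 11
lcm = 3179·253/gcd = 804287/11 = 73117

73117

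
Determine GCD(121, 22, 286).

121 = 11²; 22 = 2 · 11; 286 = 2 · 11 · 13
gcd takes min exponent of each prime: 11 = 11

11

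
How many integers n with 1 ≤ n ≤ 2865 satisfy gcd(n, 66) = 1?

Prime factors of 66: 2, 3, 11. Count integers ≤ 2865 divisible by none of them.
By inclusion–exclusion: 2865 − ⌊2865/2⌋ − ⌊2865/3⌋ − ⌊2865/11⌋ + ⌊2865/6⌋ + ⌊2865/22⌋ + ⌊2865/33⌋ − ⌊2865/66⌋ = 868.

868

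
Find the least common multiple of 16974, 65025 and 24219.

14348546550

16974 = 2 · 3² · 23 · 41; 65025 = 3² · 5² · 17²; 24219 = 3⁴ · 13 · 23
lcm takes max exponent of each prime: 2 · 3⁴ · 5² · 13 · 17² · 23 · 41 = 14348546550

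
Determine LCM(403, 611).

403 = 13 · 31; 611 = 13 · 47
max exponents: 13 · 31 · 47 = 18941

18941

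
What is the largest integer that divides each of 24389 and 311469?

24389 = 29³
311469 = 3 · 47³
Common: 1 = 1

1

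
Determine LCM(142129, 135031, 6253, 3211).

lcm(142129, 135031) = 142129·135031/gcd = 19191820999/169 = 113561071
lcm(113561071, 6253) = 113561071·6253/gcd = 710097376963/169 = 4201759627
lcm(4201759627, 3211) = 4201759627·3211/gcd = 13491850162297/169 = 79833432913

79833432913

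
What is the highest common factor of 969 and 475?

969 = 3 · 17 · 19
475 = 5² · 19
Common: 19 = 19

19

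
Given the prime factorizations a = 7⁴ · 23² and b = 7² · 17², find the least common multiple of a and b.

367067281

max exponent per prime: 7⁴ · 17² · 23² = 367067281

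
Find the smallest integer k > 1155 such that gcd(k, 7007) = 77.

1232

7007 = 77·91. Any k with gcd(k, 7007) = 77 is a multiple of 77, say 77s, with s coprime to 91.
Need s > 1155/77, so s ≥ 16. First s ≥ 16 with gcd(s, 91) = 1 is s = 16. Thus k = 77·16 = 1232.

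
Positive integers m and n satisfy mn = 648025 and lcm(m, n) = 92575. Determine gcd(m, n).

From gcd × lcm = mn: gcd = 648025 / 92575 = 7.

7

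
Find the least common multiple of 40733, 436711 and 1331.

lcm(40733, 436711) = 40733·436711/gcd = 17788549163/11 = 1617140833
lcm(1617140833, 1331) = 1617140833·1331/gcd = 2152414448723/11 = 195674040793

195674040793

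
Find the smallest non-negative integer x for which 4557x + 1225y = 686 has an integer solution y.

23

gcd(4557, 1225) = 49 (Euclid: 4557 = 3·1225 + 882; 1225 = 1·882 + 343; 882 = 2·343 + 196; 343 = 1·196 + 147; 196 = 1·147 + 49; 147 = 3·49 + 0), and 49 | 686.
Extended Euclid: 4557·(7) + 1225·(-26) = 49. Scale by 14: x₀ = 98.
General solution x = x₀ + 25t; reducing mod 25 gives x = 23 (and y = -85).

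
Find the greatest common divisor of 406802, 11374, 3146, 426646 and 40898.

gcd(406802, 11374): 406802 = 35·11374 + 8712; 11374 = 1·8712 + 2662; 8712 = 3·2662 + 726; 2662 = 3·726 + 484; 726 = 1·484 + 242; 484 = 2·242 + 0 → 242
gcd(242, 3146): 3146 = 13·242 + 0 → 242
gcd(242, 426646): 426646 = 1763·242 + 0 → 242
gcd(242, 40898): 40898 = 169·242 + 0 → 242

242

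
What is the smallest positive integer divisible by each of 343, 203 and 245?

49735

343 = 7³; 203 = 7 · 29; 245 = 5 · 7²
lcm takes max exponent of each prime: 5 · 7³ · 29 = 49735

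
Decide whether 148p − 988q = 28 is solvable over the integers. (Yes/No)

By Bézout, 148p − 988q = 28 has integer solutions iff gcd(148, 988) | 28.
Euclid: 988 = 6·148 + 100; 148 = 1·100 + 48; 100 = 2·48 + 4; 48 = 12·4 + 0. gcd = 4; 28 mod 4 = 0. Yes.

Yes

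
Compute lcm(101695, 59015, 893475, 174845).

5635203009388425

101695 = 5 · 11 · 43²; 59015 = 5 · 11 · 29 · 37; 893475 = 3² · 5² · 11 · 19²; 174845 = 5 · 11² · 17²
lcm takes max exponent of each prime: 3² · 5² · 11² · 17² · 19² · 29 · 37 · 43² = 5635203009388425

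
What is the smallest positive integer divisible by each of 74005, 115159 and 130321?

8522341795

lcm(74005, 115159) = 74005·115159/gcd = 8522341795/361 = 23607595
lcm(23607595, 130321) = 23607595·130321/gcd = 3076565387995/361 = 8522341795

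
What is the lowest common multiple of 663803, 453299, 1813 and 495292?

120876325129252

663803 = 7² · 19 · 23 · 31; 453299 = 7² · 11 · 29²; 1813 = 7² · 37; 495292 = 2² · 7³ · 19²
lcm takes max exponent of each prime: 2² · 7³ · 11 · 19² · 23 · 29² · 31 · 37 = 120876325129252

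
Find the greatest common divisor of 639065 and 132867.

639065 = 5 · 7 · 19 · 31²
132867 = 3³ · 7 · 19 · 37
Common: 7 · 19 = 133

133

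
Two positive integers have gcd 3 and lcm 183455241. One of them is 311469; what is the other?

1767

m·n = gcd·lcm = 3·183455241 = 550365723, so n = 550365723/311469 = 1767.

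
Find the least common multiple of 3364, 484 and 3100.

3364 = 2² · 29²; 484 = 2² · 11²; 3100 = 2² · 5² · 31
lcm takes max exponent of each prime: 2² · 5² · 11² · 29² · 31 = 315459100

315459100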